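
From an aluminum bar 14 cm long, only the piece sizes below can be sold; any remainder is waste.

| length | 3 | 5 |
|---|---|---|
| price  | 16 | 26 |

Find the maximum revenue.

Consider every possible first cut. best[k] is the best of p[i]+best[k−i] over all sellable i≤k.
best[1] = 0
best[2] = 0
best[3] = 16
best[4] = 16
best[5] = 26
best[6] = 32  (first piece 3, then best[3]=16)
best[7] = 32
best[8] = 42  (first piece 3, then best[5]=26)
best[9] = 48  (first piece 3, then best[6]=32)
best[10] = 52  (first piece 5, then best[5]=26)
best[11] = 58  (first piece 3, then best[8]=42)
best[12] = 64  (first piece 3, then best[9]=48)
best[13] = 68  (first piece 3, then best[10]=52)
best[14] = 74  (first piece 3, then best[11]=58)
One optimal cutting: 5 + 3 + 3 + 3 → $74.

74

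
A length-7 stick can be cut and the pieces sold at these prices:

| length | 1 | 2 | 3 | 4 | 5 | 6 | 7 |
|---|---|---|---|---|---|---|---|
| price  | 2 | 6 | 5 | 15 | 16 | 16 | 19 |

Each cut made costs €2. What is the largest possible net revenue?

20

Build v[k] bottom-up: v[k] = max over allowed piece i of (p[i] + v[k−i]) − 2 per cut.
v[1] = 2
v[2] = 6
v[3] = 6  (first piece 1, then v[2]=6)
v[4] = 15
v[5] = 16
v[6] = 19  (first piece 2, then v[4]=15)
v[7] = 20  (first piece 2, then v[5]=16)
One optimal plan: pieces 5 + 2 (1 cut) → €22 − €2 = €20.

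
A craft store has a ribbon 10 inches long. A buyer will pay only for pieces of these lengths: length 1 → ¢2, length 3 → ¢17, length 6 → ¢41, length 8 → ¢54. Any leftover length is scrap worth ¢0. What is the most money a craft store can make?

60

Let r[k] be the best obtainable value from length k. For each k, try every first piece i and keep the best of price[i] + r[k−i].
r[1] = 2
r[2] = 4  (first piece 1, then r[1]=2)
r[3] = max(2+4, 17+0) = 17
r[4] = max(2+17, 17+2) = 19
r[5] = max(2+19, 17+4) = 21
r[6] = max(2+21, 17+17, 41+0) = 41
r[7] = max(2+41, 17+19, 41+2) = 43
r[8] = max(2+43, 17+21, 41+4, 54+0) = 54
r[9] = max(2+54, 17+41, 41+17, 54+2) = 58
r[10] = max(2+58, 17+43, 41+19, 54+4) = 60
One optimal cutting: 6 + 3 + 1 → ¢60.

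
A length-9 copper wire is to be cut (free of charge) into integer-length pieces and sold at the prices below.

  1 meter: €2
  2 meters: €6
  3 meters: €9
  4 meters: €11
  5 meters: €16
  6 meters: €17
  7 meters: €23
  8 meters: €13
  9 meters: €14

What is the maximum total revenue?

Consider every possible first cut. best[k] is the best of p[i]+best[k−i] over all sellable i≤k.
best[1] = 2
best[2] = max(2+2, 6+0) = 6
best[3] = max(2+6, 6+2, 9+0) = 9
best[4] = max(2+9, 6+6, 9+2, 11+0) = 12
best[5] = max(2+12, 6+9, 9+6, 11+2, 16+0) = 16
best[6] = max(2+16, 6+12, 9+9, 11+6, 16+2, 17+0) = 18
best[7] = max(2+18, 6+16, 9+12, …, 17+2, 23+0) = 23
best[8] = max(2+23, 6+18, 9+16, …, 23+2, 13+0) = 25
best[9] = max(2+25, 6+23, 9+18, …, 13+2, 14+0) = 29
One optimal cutting: 7 + 2 → €23 + €6 = €29.

29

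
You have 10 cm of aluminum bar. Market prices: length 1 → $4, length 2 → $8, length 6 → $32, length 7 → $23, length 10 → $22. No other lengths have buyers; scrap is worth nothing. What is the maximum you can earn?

Build r[k] bottom-up: r[k] = max over allowed piece i of (p[i] + r[k−i]).
r[1] = 4
r[2] = 8  (first piece 1, then r[1]=4)
r[3] = 12  (first piece 1, then r[2]=8)
r[4] = 16  (first piece 1, then r[3]=12)
r[5] = 20  (first piece 1, then r[4]=16)
r[6] = 32
r[7] = 36  (first piece 1, then r[6]=32)
r[8] = 40  (first piece 1, then r[7]=36)
r[9] = 44  (first piece 1, then r[8]=40)
r[10] = 48  (first piece 1, then r[9]=44)
One optimal cutting: 6 + 1 + 1 + 1 + 1 → $48.

48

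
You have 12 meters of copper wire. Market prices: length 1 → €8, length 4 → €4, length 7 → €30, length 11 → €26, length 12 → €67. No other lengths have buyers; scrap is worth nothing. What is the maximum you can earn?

96

Let best[k] be the best obtainable value from length k. For each k, try every first piece i and keep the best of price[i] + best[k−i].
best[1] = 8
best[2] = 16  (first piece 1, then best[1]=8)
best[3] = 24  (first piece 1, then best[2]=16)
best[4] = 32  (first piece 1, then best[3]=24)
best[5] = 40  (first piece 1, then best[4]=32)
best[6] = 48  (first piece 1, then best[5]=40)
best[7] = 56  (first piece 1, then best[6]=48)
best[8] = 64  (first piece 1, then best[7]=56)
best[9] = 72  (first piece 1, then best[8]=64)
best[10] = 80  (first piece 1, then best[9]=72)
best[11] = 88  (first piece 1, then best[10]=80)
best[12] = 96  (first piece 1, then best[11]=88)
One optimal cutting: 1 + 1 + 1 + 1 + 1 + 1 + 1 + 1 + 1 + 1 + 1 + 1 → €96.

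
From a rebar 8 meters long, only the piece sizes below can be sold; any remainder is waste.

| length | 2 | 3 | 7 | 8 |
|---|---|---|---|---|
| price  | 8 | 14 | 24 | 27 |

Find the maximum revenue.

Build best[k] bottom-up: best[k] = max over allowed piece i of (p[i] + best[k−i]).
best[1] = 0
best[2] = 8
best[3] = 14
best[4] = 16  (first piece 2, then best[2]=8)
best[5] = 22  (first piece 2, then best[3]=14)
best[6] = 28  (first piece 3, then best[3]=14)
best[7] = 30  (first piece 2, then best[5]=22)
best[8] = 36  (first piece 2, then best[6]=28)
One optimal cutting: 3 + 3 + 2 → ₹36.

36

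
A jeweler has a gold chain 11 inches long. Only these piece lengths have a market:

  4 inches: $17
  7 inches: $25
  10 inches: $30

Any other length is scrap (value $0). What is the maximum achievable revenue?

42

Build f[k] bottom-up: f[k] = max over allowed piece i of (p[i] + f[k−i]).
f[1] = 0
f[2] = 0
f[3] = 0
f[4] = 17
f[5] = 17
f[6] = 17
f[7] = 25
f[8] = 34  (first piece 4, then f[4]=17)
f[9] = 34
f[10] = 34
f[11] = 42  (first piece 4, then f[7]=25)
One optimal cutting: 7 + 4 → $42.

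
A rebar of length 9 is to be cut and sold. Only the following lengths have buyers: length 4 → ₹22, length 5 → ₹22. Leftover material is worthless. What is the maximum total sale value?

44

Let best[k] be the best obtainable value from length k. For each k, try every first piece i and keep the best of price[i] + best[k−i].
best[1] = 0
best[2] = 0
best[3] = 0
best[4] = 22
best[5] = max(22+0, 22+0) = 22
best[6] = max(22+0, 22+0) = 22
best[7] = max(22+0, 22+0) = 22
best[8] = max(22+22, 22+0) = 44
best[9] = max(22+22, 22+22) = 44
One optimal cutting: pieces 4 + 4 with 1 meter of scrap → ₹44.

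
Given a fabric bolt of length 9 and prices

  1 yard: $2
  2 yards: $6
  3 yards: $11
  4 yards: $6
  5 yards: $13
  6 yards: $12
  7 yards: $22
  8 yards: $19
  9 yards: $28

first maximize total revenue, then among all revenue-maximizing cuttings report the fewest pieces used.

Let r[k] be the best obtainable value from length k. For each k, try every first piece i and keep the best of price[i] + r[k−i].
r[1] = 2
r[2] = max(2+2, 6+0) = 6
r[3] = max(2+6, 6+2, 11+0) = 11
r[4] = max(2+11, 6+6, 11+2, 6+0) = 13
r[5] = max(2+13, 6+11, 11+6, 6+2, 13+0) = 17
r[6] = max(2+17, 6+13, 11+11, 6+6, 13+2, 12+0) = 22
r[7] = max(2+22, 6+17, 11+13, …, 12+2, 22+0) = 24
r[8] = max(2+24, 6+22, 11+17, …, 22+2, 19+0) = 28
r[9] = max(2+28, 6+24, 11+22, …, 19+2, 28+0) = 33
Maximum revenue is $33.
Now minimize piece count subject to staying optimal: for each k, pieces[k] = 1 + min over i with p[i]+r[k−i]=r[k] of pieces[k−i].
pieces[6] = 2
pieces[7] = 3
pieces[8] = 3
pieces[9] = 3

3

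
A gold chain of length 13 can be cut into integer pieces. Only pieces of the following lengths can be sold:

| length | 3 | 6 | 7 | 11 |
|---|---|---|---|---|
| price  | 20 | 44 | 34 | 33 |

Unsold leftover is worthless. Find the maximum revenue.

Build f[k] bottom-up: f[k] = max over allowed piece i of (p[i] + f[k−i]).
f[1] = 0
f[2] = 0
f[3] = 20
f[4] = 20
f[5] = 20
f[6] = 44
f[7] = 44
f[8] = 44
f[9] = 64  (first piece 3, then f[6]=44)
f[10] = 64
f[11] = 64
f[12] = 88  (first piece 6, then f[6]=44)
f[13] = 88
One optimal cutting: pieces 6 + 6 with 1 inch of scrap → $88.

88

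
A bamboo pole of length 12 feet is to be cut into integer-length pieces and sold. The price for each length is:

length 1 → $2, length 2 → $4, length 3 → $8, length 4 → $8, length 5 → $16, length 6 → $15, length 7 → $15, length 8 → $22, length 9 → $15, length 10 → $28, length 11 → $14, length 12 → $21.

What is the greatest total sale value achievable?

Let best[k] be the best obtainable value from length k. For each k, try every first piece i and keep the best of price[i] + best[k−i].
best[1] = 2
best[2] = 4  (first piece 1, then best[1]=2)
best[3] = 8
best[4] = 10  (first piece 1, then best[3]=8)
best[5] = 16
best[6] = 18  (first piece 1, then best[5]=16)
best[7] = 20  (first piece 1, then best[6]=18)
best[8] = 24  (first piece 3, then best[5]=16)
best[9] = 26  (first piece 1, then best[8]=24)
best[10] = 32  (first piece 5, then best[5]=16)
best[11] = 34  (first piece 1, then best[10]=32)
best[12] = 36  (first piece 1, then best[11]=34)
One optimal cutting: 5 + 5 + 1 + 1 → $16 + $16 + $2 + $2 = $36.

36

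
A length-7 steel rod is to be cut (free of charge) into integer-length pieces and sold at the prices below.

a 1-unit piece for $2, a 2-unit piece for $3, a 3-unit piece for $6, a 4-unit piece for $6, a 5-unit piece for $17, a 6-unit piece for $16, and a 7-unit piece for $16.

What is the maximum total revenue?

Let R[k] be the best obtainable value from length k. For each k, try every first piece i and keep the best of price[i] + R[k−i].
R[1] = 2
R[2] = max(2+2, 3+0) = 4
R[3] = max(2+4, 3+2, 6+0) = 6
R[4] = max(2+6, 3+4, 6+2, 6+0) = 8
R[5] = max(2+8, 3+6, 6+4, 6+2, 17+0) = 17
R[6] = max(2+17, 3+8, 6+6, 6+4, 17+2, 16+0) = 19
R[7] = max(2+19, 3+17, 6+8, …, 16+2, 16+0) = 21
One optimal cutting: 5 + 1 + 1 → $17 + $2 + $2 = $21.

21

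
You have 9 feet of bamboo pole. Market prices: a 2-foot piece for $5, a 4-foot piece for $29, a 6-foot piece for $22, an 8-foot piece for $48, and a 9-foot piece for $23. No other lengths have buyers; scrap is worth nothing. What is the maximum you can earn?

58

Consider every possible first cut. best[k] is the best of p[i]+best[k−i] over all sellable i≤k.
best[1] = 0
best[2] = 5
best[3] = 5
best[4] = 29
best[5] = 29
best[6] = 34  (first piece 2, then best[4]=29)
best[7] = 34
best[8] = 58  (first piece 4, then best[4]=29)
best[9] = 58
One optimal cutting: pieces 4 + 4 with 1 foot of scrap → $58.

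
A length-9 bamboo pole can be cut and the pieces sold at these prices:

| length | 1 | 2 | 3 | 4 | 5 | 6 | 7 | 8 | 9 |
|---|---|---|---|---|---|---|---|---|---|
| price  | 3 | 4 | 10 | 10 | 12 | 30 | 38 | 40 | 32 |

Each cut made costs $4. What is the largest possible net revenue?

Let v[k] be the best obtainable value from length k. For each k, try every first piece i and keep the best of price[i] + v[k−i] minus the 4 cut fee when i<k.
v[1] = 3
v[2] = max(3+3-4, 4+0) = 4
v[3] = max(3+4-4, 4+3-4, 10+0) = 10
v[4] = max(3+10-4, 4+4-4, 10+3-4, 10+0) = 10
v[5] = max(3+10-4, 4+10-4, 10+4-4, 10+3-4, 12+0) = 12
v[6] = max(3+12-4, 4+10-4, 10+10-4, 10+4-4, 12+3-4, 30+0) = 30
v[7] = max(3+30-4, 4+12-4, 10+10-4, …, 30+3-4, 38+0) = 38
v[8] = max(3+38-4, 4+30-4, 10+12-4, …, 38+3-4, 40+0) = 40
v[9] = max(3+40-4, 4+38-4, 10+30-4, …, 40+3-4, 32+0) = 39
One optimal plan: pieces 8 + 1 (1 cut) → $43 − $4 = $39.

39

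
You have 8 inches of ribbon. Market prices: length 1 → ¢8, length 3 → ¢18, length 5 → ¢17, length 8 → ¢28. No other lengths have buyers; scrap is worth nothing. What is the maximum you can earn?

64

Build f[k] bottom-up: f[k] = max over allowed piece i of (p[i] + f[k−i]).
f[1] = 8
f[2] = 16  (first piece 1, then f[1]=8)
f[3] = max(8+16, 18+0) = 24
f[4] = max(8+24, 18+8) = 32
f[5] = max(8+32, 18+16, 17+0) = 40
f[6] = max(8+40, 18+24, 17+8) = 48
f[7] = max(8+48, 18+32, 17+16) = 56
f[8] = max(8+56, 18+40, 17+24, 28+0) = 64
One optimal cutting: 1 + 1 + 1 + 1 + 1 + 1 + 1 + 1 → ¢64.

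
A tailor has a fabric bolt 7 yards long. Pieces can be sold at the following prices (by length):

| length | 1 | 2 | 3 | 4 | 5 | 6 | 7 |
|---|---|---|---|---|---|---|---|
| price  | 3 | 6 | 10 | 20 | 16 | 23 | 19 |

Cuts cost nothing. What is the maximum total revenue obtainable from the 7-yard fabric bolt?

30

Build best[k] bottom-up: best[k] = max over allowed piece i of (p[i] + best[k−i]).
best[1] = 3
best[2] = 6  (first piece 1, then best[1]=3)
best[3] = 10
best[4] = 20
best[5] = 23  (first piece 1, then best[4]=20)
best[6] = 26  (first piece 1, then best[5]=23)
best[7] = 30  (first piece 3, then best[4]=20)
One optimal cutting: 4 + 3 → $20 + $10 = $30.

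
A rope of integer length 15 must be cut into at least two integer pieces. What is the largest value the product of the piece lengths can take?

243

Define P[k] = max over 1≤i<k of i · max(k−i, P[k−i]); the inner max lets the remainder stay uncut if that's better.
P[2] = 1×max(1,0) = 1×1 = 1
P[3] = max(1×2, 2×1) = 2
P[4] = max(1×3, 2×2, 3×1) = 4
P[5] = max(1×4, 2×3, 3×2, 4×1) = 6
P[6] = max(1×6, 2×4, 3×3, 4×2, 5×1) = 9
P[7] = max(1×9, 2×6, 3×4, 4×3, 5×2, 6×1) = 12
P[8] = max(1×12, 2×9, 3×6, …, 6×2, 7×1) = 18
P[9] = max(1×18, 2×12, 3×9, …, 7×2, 8×1) = 27
P[10] = max(1×27, 2×18, 3×12, …, 8×2, 9×1) = 36
P[11] = max(1×36, 2×27, 3×18, …, 9×2, 10×1) = 54
P[12] = max(1×54, 2×36, 3×27, …, 10×2, 11×1) = 81
P[13] = max(1×81, 2×54, 3×36, …, 11×2, 12×1) = 108
P[14] = max(1×108, 2×81, 3×54, …, 12×2, 13×1) = 162
P[15] = max(1×162, 2×108, 3×81, …, 13×2, 14×1) = 243
One optimal split: 3 + 3 + 3 + 3 + 3; product 3×3×3×3×3 = 243.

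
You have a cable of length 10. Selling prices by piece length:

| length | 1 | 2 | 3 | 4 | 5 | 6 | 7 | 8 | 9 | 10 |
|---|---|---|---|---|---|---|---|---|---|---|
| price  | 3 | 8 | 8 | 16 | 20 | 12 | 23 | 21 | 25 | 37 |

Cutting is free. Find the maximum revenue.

Build v[k] bottom-up: v[k] = max over allowed piece i of (p[i] + v[k−i]).
v[1] = 3
v[2] = 8
v[3] = 11  (first piece 1, then v[2]=8)
v[4] = 16  (first piece 2, then v[2]=8)
v[5] = 20
v[6] = 24  (first piece 2, then v[4]=16)
v[7] = 28  (first piece 2, then v[5]=20)
v[8] = 32  (first piece 2, then v[6]=24)
v[9] = 36  (first piece 2, then v[7]=28)
v[10] = 40  (first piece 2, then v[8]=32)
One optimal cutting: 2 + 2 + 2 + 2 + 2 → $8 + $8 + $8 + $8 + $8 = $40.

40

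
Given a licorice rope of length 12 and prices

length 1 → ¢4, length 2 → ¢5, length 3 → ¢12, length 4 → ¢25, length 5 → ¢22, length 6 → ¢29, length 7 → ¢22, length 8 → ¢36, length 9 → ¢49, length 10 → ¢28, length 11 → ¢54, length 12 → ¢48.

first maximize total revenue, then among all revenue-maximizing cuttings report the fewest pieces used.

3

Build r[k] bottom-up: r[k] = max over allowed piece i of (p[i] + r[k−i]).
r[1] = 4
r[2] = 8  (first piece 1, then r[1]=4)
r[3] = 12  (first piece 1, then r[2]=8)
r[4] = 25
r[5] = 29  (first piece 1, then r[4]=25)
r[6] = 33  (first piece 1, then r[5]=29)
r[7] = 37  (first piece 1, then r[6]=33)
r[8] = 50  (first piece 4, then r[4]=25)
r[9] = 54  (first piece 1, then r[8]=50)
r[10] = 58  (first piece 1, then r[9]=54)
r[11] = 62  (first piece 1, then r[10]=58)
r[12] = 75  (first piece 4, then r[8]=50)
Maximum revenue is ¢75.
Now minimize piece count subject to staying optimal: for each k, pieces[k] = 1 + min over i with p[i]+r[k−i]=r[k] of pieces[k−i].
pieces[9] = 3
pieces[10] = 4
pieces[11] = 3
pieces[12] = 3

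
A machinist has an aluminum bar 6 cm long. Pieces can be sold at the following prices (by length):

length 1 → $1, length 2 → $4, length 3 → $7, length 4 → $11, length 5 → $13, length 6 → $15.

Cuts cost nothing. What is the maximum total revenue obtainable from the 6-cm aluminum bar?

Let R[k] be the best obtainable value from length k. For each k, try every first piece i and keep the best of price[i] + R[k−i].
R[1] = 1
R[2] = max(1+1, 4+0) = 4
R[3] = max(1+4, 4+1, 7+0) = 7
R[4] = max(1+7, 4+4, 7+1, 11+0) = 11
R[5] = max(1+11, 4+7, 7+4, 11+1, 13+0) = 13
R[6] = max(1+13, 4+11, 7+7, 11+4, 13+1, 15+0) = 15
One optimal cutting: 4 + 2 → $11 + $4 = $15.

15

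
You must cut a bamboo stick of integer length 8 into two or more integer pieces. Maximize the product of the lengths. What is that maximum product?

Fill prod[k] for k=2..8: at each k try every first piece i and multiply by the better of (k−i) uncut or prod[k−i].
prod[2] = 1·max(1,0) = 1·1 = 1
prod[3] = 1·max(2,1) = 1·2 = 2
prod[4] = 2·max(2,1) = 2·2 = 4
prod[5] = 2·max(3,2) = 2·3 = 6
prod[6] = 3·max(3,2) = 3·3 = 9
prod[7] = 2·max(5,6) = 2·6 = 12
prod[8] = 2·max(6,9) = 2·9 = 18
One optimal split: 3 + 3 + 2; product 3·3·2 = 18.

18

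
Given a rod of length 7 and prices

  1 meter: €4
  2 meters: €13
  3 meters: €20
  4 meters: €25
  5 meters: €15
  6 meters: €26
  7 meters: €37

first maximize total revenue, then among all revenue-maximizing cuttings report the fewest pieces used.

3

Consider every possible first cut. r[k] is the best of p[i]+r[k−i] over all sellable i≤k.
r[1] = 4
r[2] = max(4+4, 13+0) = 13
r[3] = max(4+13, 13+4, 20+0) = 20
r[4] = max(4+20, 13+13, 20+4, 25+0) = 26
r[5] = max(4+26, 13+20, 20+13, 25+4, 15+0) = 33
r[6] = max(4+33, 13+26, 20+20, 25+13, 15+4, 26+0) = 40
r[7] = max(4+40, 13+33, 20+26, …, 26+4, 37+0) = 46
Maximum revenue is €46.
Now minimize piece count subject to staying optimal: for each k, pieces[k] = 1 + min over i with p[i]+r[k−i]=r[k] of pieces[k−i].
pieces[4] = 2
pieces[5] = 2
pieces[6] = 2
pieces[7] = 3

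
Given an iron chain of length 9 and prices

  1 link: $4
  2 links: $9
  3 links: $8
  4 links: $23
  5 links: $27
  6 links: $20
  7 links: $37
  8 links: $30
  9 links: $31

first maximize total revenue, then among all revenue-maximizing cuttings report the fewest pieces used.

2

Build r[k] bottom-up: r[k] = max over allowed piece i of (p[i] + r[k−i]).
r[1] = 4
r[2] = max(4+4, 9+0) = 9
r[3] = max(4+9, 9+4, 8+0) = 13
r[4] = max(4+13, 9+9, 8+4, 23+0) = 23
r[5] = max(4+23, 9+13, 8+9, 23+4, 27+0) = 27
r[6] = max(4+27, 9+23, 8+13, 23+9, 27+4, 20+0) = 32
r[7] = max(4+32, 9+27, 8+23, …, 20+4, 37+0) = 37
r[8] = max(4+37, 9+32, 8+27, …, 37+4, 30+0) = 46
r[9] = max(4+46, 9+37, 8+32, …, 30+4, 31+0) = 50
Maximum revenue is $50.
Now minimize piece count subject to staying optimal: for each k, pieces[k] = 1 + min over i with p[i]+r[k−i]=r[k] of pieces[k−i].
pieces[6] = 2
pieces[7] = 1
pieces[8] = 2
pieces[9] = 2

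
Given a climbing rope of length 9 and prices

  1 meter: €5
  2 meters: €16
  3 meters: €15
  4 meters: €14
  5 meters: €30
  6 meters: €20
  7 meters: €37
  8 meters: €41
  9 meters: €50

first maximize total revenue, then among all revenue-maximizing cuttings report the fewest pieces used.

Consider every possible first cut. r[k] is the best of p[i]+r[k−i] over all sellable i≤k.
r[1] = 5
r[2] = 16
r[3] = 21  (first piece 1, then r[2]=16)
r[4] = 32  (first piece 2, then r[2]=16)
r[5] = 37  (first piece 1, then r[4]=32)
r[6] = 48  (first piece 2, then r[4]=32)
r[7] = 53  (first piece 1, then r[6]=48)
r[8] = 64  (first piece 2, then r[6]=48)
r[9] = 69  (first piece 1, then r[8]=64)
Maximum revenue is €69.
Now minimize piece count subject to staying optimal: for each k, pieces[k] = 1 + min over i with p[i]+r[k−i]=r[k] of pieces[k−i].
pieces[6] = 3
pieces[7] = 4
pieces[8] = 4
pieces[9] = 5

5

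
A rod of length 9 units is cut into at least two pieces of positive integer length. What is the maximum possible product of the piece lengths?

27

Define prod[k] = max over 1≤i<k of i · max(k−i, prod[k−i]); the inner max lets the remainder stay uncut if that's better.
prod[2] = 1·max(1,0) = 1·1 = 1
prod[3] = max(1·2, 2·1) = 2
prod[4] = max(1·3, 2·2, 3·1) = 4
prod[5] = max(1·4, 2·3, 3·2, 4·1) = 6
prod[6] = max(1·6, 2·4, 3·3, 4·2, 5·1) = 9
prod[7] = max(1·9, 2·6, 3·4, 4·3, 5·2, 6·1) = 12
prod[8] = max(1·12, 2·9, 3·6, …, 6·2, 7·1) = 18
prod[9] = max(1·18, 2·12, 3·9, …, 7·2, 8·1) = 27
One optimal split: 3 + 3 + 3; product 3·3·3 = 27.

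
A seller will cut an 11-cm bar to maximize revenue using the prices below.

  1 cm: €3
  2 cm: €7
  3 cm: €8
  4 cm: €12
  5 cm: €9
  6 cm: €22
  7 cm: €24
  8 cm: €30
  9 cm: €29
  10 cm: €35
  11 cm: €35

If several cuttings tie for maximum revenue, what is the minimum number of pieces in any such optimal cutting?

3

Build r[k] bottom-up: r[k] = max over allowed piece i of (p[i] + r[k−i]).
r[1] = 3
r[2] = max(3+3, 7+0) = 7
r[3] = max(3+7, 7+3, 8+0) = 10
r[4] = max(3+10, 7+7, 8+3, 12+0) = 14
r[5] = max(3+14, 7+10, 8+7, 12+3, 9+0) = 17
r[6] = max(3+17, 7+14, 8+10, 12+7, 9+3, 22+0) = 22
r[7] = max(3+22, 7+17, 8+14, …, 22+3, 24+0) = 25
r[8] = max(3+25, 7+22, 8+17, …, 24+3, 30+0) = 30
r[9] = max(3+30, 7+25, 8+22, …, 30+3, 29+0) = 33
r[10] = max(3+33, 7+30, 8+25, …, 29+3, 35+0) = 37
r[11] = max(3+37, 7+33, 8+30, …, 35+3, 35+0) = 40
Maximum revenue is €40.
Now minimize piece count subject to staying optimal: for each k, pieces[k] = 1 + min over i with p[i]+r[k−i]=r[k] of pieces[k−i].
pieces[8] = 1
pieces[9] = 2
pieces[10] = 2
pieces[11] = 3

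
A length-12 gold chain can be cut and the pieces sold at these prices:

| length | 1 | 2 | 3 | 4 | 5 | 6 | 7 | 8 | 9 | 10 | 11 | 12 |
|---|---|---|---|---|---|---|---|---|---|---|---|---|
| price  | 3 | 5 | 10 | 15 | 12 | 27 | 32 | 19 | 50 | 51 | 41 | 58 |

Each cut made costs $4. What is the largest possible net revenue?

Let net[k] be the best obtainable value from length k. For each k, try every first piece i and keep the best of price[i] + net[k−i] minus the 4 cut fee when i<k.
net[1] = 3
net[2] = 5
net[3] = 10
net[4] = 15
net[5] = 14  (first piece 1, then net[4]=15)
net[6] = 27
net[7] = 32
net[8] = 31  (first piece 1, then net[7]=32)
net[9] = 50
net[10] = 51
net[11] = 51  (first piece 2, then net[9]=50)
net[12] = 58
Best is to make no cuts and sell whole for $58.

58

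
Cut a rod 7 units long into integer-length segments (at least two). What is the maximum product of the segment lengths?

12

Let f[k] be the best product for length k (with at least one cut). For each first piece i, the rest contributes max(k−i, f[k−i]).
f[2] = 1×max(1,0) = 1×1 = 1
f[3] = max(1×2, 2×1) = 2
f[4] = max(1×3, 2×2, 3×1) = 4
f[5] = max(1×4, 2×3, 3×2, 4×1) = 6
f[6] = max(1×6, 2×4, 3×3, 4×2, 5×1) = 9
f[7] = max(1×9, 2×6, 3×4, 4×3, 5×2, 6×1) = 12
One optimal split: 3 + 2 + 2; product 3×2×2 = 12.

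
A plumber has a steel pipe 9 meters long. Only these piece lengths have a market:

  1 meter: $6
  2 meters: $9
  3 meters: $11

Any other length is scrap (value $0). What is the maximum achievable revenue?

Let f[k] be the best obtainable value from length k. For each k, try every first piece i and keep the best of price[i] + f[k−i].
f[1] = 6
f[2] = 12  (first piece 1, then f[1]=6)
f[3] = 18  (first piece 1, then f[2]=12)
f[4] = 24  (first piece 1, then f[3]=18)
f[5] = 30  (first piece 1, then f[4]=24)
f[6] = 36  (first piece 1, then f[5]=30)
f[7] = 42  (first piece 1, then f[6]=36)
f[8] = 48  (first piece 1, then f[7]=42)
f[9] = 54  (first piece 1, then f[8]=48)
One optimal cutting: 1 + 1 + 1 + 1 + 1 + 1 + 1 + 1 + 1 → $54.

54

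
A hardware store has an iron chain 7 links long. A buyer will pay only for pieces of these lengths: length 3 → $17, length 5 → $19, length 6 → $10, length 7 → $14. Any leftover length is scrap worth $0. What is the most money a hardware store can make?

Let f[k] be the best obtainable value from length k. For each k, try every first piece i and keep the best of price[i] + f[k−i].
f[1] = 0
f[2] = 0
f[3] = 17
f[4] = 17
f[5] = max(17+0, 19+0) = 19
f[6] = max(17+17, 19+0, 10+0) = 34
f[7] = max(17+17, 19+0, 10+0, 14+0) = 34
One optimal cutting: pieces 3 + 3 with 1 link of scrap → $34.

34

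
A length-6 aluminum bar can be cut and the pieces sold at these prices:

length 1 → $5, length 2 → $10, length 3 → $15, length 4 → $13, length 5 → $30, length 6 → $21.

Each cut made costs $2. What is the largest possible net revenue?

Consider every possible first cut. r[k] is the best of p[i]+r[k−i] over all sellable i≤k, charging 2 whenever i<k.
r[1] = 5
r[2] = 10
r[3] = 15
r[4] = 18  (first piece 1, then r[3]=15)
r[5] = 30
r[6] = 33  (first piece 1, then r[5]=30)
One optimal plan: pieces 5 + 1 (1 cut) → $35 − $2 = $33.

33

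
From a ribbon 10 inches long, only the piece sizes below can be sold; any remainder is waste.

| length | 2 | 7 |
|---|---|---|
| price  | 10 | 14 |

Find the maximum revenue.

Build best[k] bottom-up: best[k] = max over allowed piece i of (p[i] + best[k−i]).
best[1] = 0
best[2] = 10
best[3] = 10
best[4] = 20  (first piece 2, then best[2]=10)
best[5] = 20
best[6] = 30  (first piece 2, then best[4]=20)
best[7] = max(10+20, 14+0) = 30
best[8] = max(10+30, 14+0) = 40
best[9] = max(10+30, 14+10) = 40
best[10] = max(10+40, 14+10) = 50
One optimal cutting: 2 + 2 + 2 + 2 + 2 → ¢50.

50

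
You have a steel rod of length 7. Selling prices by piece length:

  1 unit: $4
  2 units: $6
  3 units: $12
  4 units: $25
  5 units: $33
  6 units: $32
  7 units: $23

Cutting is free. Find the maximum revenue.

Let r[k] be the best obtainable value from length k. For each k, try every first piece i and keep the best of price[i] + r[k−i].
r[1] = 4
r[2] = max(4+4, 6+0) = 8
r[3] = max(4+8, 6+4, 12+0) = 12
r[4] = max(4+12, 6+8, 12+4, 25+0) = 25
r[5] = max(4+25, 6+12, 12+8, 25+4, 33+0) = 33
r[6] = max(4+33, 6+25, 12+12, 25+8, 33+4, 32+0) = 37
r[7] = max(4+37, 6+33, 12+25, …, 32+4, 23+0) = 41
One optimal cutting: 5 + 1 + 1 → $33 + $4 + $4 = $41.

41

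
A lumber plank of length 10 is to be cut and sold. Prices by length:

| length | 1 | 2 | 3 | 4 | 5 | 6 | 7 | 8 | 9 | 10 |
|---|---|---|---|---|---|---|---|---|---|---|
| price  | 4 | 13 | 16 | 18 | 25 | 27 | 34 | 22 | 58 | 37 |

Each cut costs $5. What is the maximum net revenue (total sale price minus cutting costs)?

Let net[k] be the best obtainable value from length k. For each k, try every first piece i and keep the best of price[i] + net[k−i] minus the 5 cut fee when i<k.
net[1] = 4
net[2] = max(4+4-5, 13+0) = 13
net[3] = max(4+13-5, 13+4-5, 16+0) = 16
net[4] = max(4+16-5, 13+13-5, 16+4-5, 18+0) = 21
net[5] = max(4+21-5, 13+16-5, 16+13-5, 18+4-5, 25+0) = 25
net[6] = max(4+25-5, 13+21-5, 16+16-5, 18+13-5, 25+4-5, 27+0) = 29
net[7] = max(4+29-5, 13+25-5, 16+21-5, …, 27+4-5, 34+0) = 34
net[8] = max(4+34-5, 13+29-5, 16+25-5, …, 34+4-5, 22+0) = 37
net[9] = max(4+37-5, 13+34-5, 16+29-5, …, 22+4-5, 58+0) = 58
net[10] = max(4+58-5, 13+37-5, 16+34-5, …, 58+4-5, 37+0) = 57
One optimal plan: pieces 9 + 1 (1 cut) → $62 − $5 = $57.

57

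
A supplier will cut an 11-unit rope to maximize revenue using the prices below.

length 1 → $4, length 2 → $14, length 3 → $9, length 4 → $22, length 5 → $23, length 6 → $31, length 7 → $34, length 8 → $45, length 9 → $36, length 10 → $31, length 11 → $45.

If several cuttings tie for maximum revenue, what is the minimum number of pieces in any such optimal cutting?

Consider every possible first cut. r[k] is the best of p[i]+r[k−i] over all sellable i≤k.
r[1] = 4
r[2] = max(4+4, 14+0) = 14
r[3] = max(4+14, 14+4, 9+0) = 18
r[4] = max(4+18, 14+14, 9+4, 22+0) = 28
r[5] = max(4+28, 14+18, 9+14, 22+4, 23+0) = 32
r[6] = max(4+32, 14+28, 9+18, 22+14, 23+4, 31+0) = 42
r[7] = max(4+42, 14+32, 9+28, …, 31+4, 34+0) = 46
r[8] = max(4+46, 14+42, 9+32, …, 34+4, 45+0) = 56
r[9] = max(4+56, 14+46, 9+42, …, 45+4, 36+0) = 60
r[10] = max(4+60, 14+56, 9+46, …, 36+4, 31+0) = 70
r[11] = max(4+70, 14+60, 9+56, …, 31+4, 45+0) = 74
Maximum revenue is $74.
Now minimize piece count subject to staying optimal: for each k, pieces[k] = 1 + min over i with p[i]+r[k−i]=r[k] of pieces[k−i].
pieces[8] = 4
pieces[9] = 5
pieces[10] = 5
pieces[11] = 6

6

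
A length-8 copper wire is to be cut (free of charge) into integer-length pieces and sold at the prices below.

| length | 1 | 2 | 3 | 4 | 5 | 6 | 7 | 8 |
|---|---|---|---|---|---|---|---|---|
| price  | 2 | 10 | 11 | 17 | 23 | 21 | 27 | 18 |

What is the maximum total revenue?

Let R[k] be the best obtainable value from length k. For each k, try every first piece i and keep the best of price[i] + R[k−i].
R[1] = 2
R[2] = 10
R[3] = 12  (first piece 1, then R[2]=10)
R[4] = 20  (first piece 2, then R[2]=10)
R[5] = 23
R[6] = 30  (first piece 2, then R[4]=20)
R[7] = 33  (first piece 2, then R[5]=23)
R[8] = 40  (first piece 2, then R[6]=30)
One optimal cutting: 2 + 2 + 2 + 2 → €10 + €10 + €10 + €10 = €40.

40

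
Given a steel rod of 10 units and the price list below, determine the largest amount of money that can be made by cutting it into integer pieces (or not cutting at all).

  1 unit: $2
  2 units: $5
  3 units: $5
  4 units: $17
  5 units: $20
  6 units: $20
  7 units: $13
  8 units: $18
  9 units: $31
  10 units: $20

40

Let best[k] be the best obtainable value from length k. For each k, try every first piece i and keep the best of price[i] + best[k−i].
best[1] = 2
best[2] = max(2+2, 5+0) = 5
best[3] = max(2+5, 5+2, 5+0) = 7
best[4] = max(2+7, 5+5, 5+2, 17+0) = 17
best[5] = max(2+17, 5+7, 5+5, 17+2, 20+0) = 20
best[6] = max(2+20, 5+17, 5+7, 17+5, 20+2, 20+0) = 22
best[7] = max(2+22, 5+20, 5+17, …, 20+2, 13+0) = 25
best[8] = max(2+25, 5+22, 5+20, …, 13+2, 18+0) = 34
best[9] = max(2+34, 5+25, 5+22, …, 18+2, 31+0) = 37
best[10] = max(2+37, 5+34, 5+25, …, 31+2, 20+0) = 40
One optimal cutting: 5 + 5 → $20 + $20 = $40.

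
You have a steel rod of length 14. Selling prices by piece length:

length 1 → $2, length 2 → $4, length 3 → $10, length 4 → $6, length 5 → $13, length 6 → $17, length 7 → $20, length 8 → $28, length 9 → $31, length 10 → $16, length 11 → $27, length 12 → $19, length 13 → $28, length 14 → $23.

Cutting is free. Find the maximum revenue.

48

Consider every possible first cut. R[k] is the best of p[i]+R[k−i] over all sellable i≤k.
R[1] = 2
R[2] = max(2+2, 4+0) = 4
R[3] = max(2+4, 4+2, 10+0) = 10
R[4] = max(2+10, 4+4, 10+2, 6+0) = 12
R[5] = max(2+12, 4+10, 10+4, 6+2, 13+0) = 14
R[6] = max(2+14, 4+12, 10+10, 6+4, 13+2, 17+0) = 20
R[7] = max(2+20, 4+14, 10+12, …, 17+2, 20+0) = 22
R[8] = max(2+22, 4+20, 10+14, …, 20+2, 28+0) = 28
R[9] = max(2+28, 4+22, 10+20, …, 28+2, 31+0) = 31
R[10] = max(2+31, 4+28, 10+22, …, 31+2, 16+0) = 33
R[11] = max(2+33, 4+31, 10+28, …, 16+2, 27+0) = 38
R[12] = max(2+38, 4+33, 10+31, …, 27+2, 19+0) = 41
R[13] = max(2+41, 4+38, 10+33, …, 19+2, 28+0) = 43
R[14] = max(2+43, 4+41, 10+38, …, 28+2, 23+0) = 48
One optimal cutting: 8 + 3 + 3 → $28 + $10 + $10 = $48.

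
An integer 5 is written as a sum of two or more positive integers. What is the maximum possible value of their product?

Define m[k] = max over 1≤i<k of i · max(k−i, m[k−i]); the inner max lets the remainder stay uncut if that's better.
m[2] = 1*max(1,0) = 1*1 = 1
m[3] = 1*max(2,1) = 1*2 = 2
m[4] = 2*max(2,1) = 2*2 = 4
m[5] = 2*max(3,2) = 2*3 = 6
One optimal split: 3 + 2; product 3*2 = 6.

6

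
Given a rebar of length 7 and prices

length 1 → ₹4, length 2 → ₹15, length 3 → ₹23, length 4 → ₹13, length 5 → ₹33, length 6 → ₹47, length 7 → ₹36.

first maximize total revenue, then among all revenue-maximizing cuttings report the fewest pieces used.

3

Build r[k] bottom-up: r[k] = max over allowed piece i of (p[i] + r[k−i]).
r[1] = 4
r[2] = max(4+4, 15+0) = 15
r[3] = max(4+15, 15+4, 23+0) = 23
r[4] = max(4+23, 15+15, 23+4, 13+0) = 30
r[5] = max(4+30, 15+23, 23+15, 13+4, 33+0) = 38
r[6] = max(4+38, 15+30, 23+23, 13+15, 33+4, 47+0) = 47
r[7] = max(4+47, 15+38, 23+30, …, 47+4, 36+0) = 53
Maximum revenue is ₹53.
Now minimize piece count subject to staying optimal: for each k, pieces[k] = 1 + min over i with p[i]+r[k−i]=r[k] of pieces[k−i].
pieces[4] = 2
pieces[5] = 2
pieces[6] = 1
pieces[7] = 3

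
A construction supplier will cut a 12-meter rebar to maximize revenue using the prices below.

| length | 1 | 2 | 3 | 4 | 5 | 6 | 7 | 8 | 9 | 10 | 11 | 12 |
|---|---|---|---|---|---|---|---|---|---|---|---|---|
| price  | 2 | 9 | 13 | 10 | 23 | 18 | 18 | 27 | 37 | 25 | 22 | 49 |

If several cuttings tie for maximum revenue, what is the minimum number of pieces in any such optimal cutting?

3

Build r[k] bottom-up: r[k] = max over allowed piece i of (p[i] + r[k−i]).
r[1] = 2
r[2] = 9
r[3] = 13
r[4] = 18  (first piece 2, then r[2]=9)
r[5] = 23
r[6] = 27  (first piece 2, then r[4]=18)
r[7] = 32  (first piece 2, then r[5]=23)
r[8] = 36  (first piece 2, then r[6]=27)
r[9] = 41  (first piece 2, then r[7]=32)
r[10] = 46  (first piece 5, then r[5]=23)
r[11] = 50  (first piece 2, then r[9]=41)
r[12] = 55  (first piece 2, then r[10]=46)
Maximum revenue is ₹55.
Now minimize piece count subject to staying optimal: for each k, pieces[k] = 1 + min over i with p[i]+r[k−i]=r[k] of pieces[k−i].
pieces[9] = 3
pieces[10] = 2
pieces[11] = 4
pieces[12] = 3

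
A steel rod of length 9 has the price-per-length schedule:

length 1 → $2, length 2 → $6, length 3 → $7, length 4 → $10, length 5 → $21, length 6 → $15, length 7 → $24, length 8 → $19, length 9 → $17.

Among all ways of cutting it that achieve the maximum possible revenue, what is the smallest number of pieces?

Build r[k] bottom-up: r[k] = max over allowed piece i of (p[i] + r[k−i]).
r[1] = 2
r[2] = max(2+2, 6+0) = 6
r[3] = max(2+6, 6+2, 7+0) = 8
r[4] = max(2+8, 6+6, 7+2, 10+0) = 12
r[5] = max(2+12, 6+8, 7+6, 10+2, 21+0) = 21
r[6] = max(2+21, 6+12, 7+8, 10+6, 21+2, 15+0) = 23
r[7] = max(2+23, 6+21, 7+12, …, 15+2, 24+0) = 27
r[8] = max(2+27, 6+23, 7+21, …, 24+2, 19+0) = 29
r[9] = max(2+29, 6+27, 7+23, …, 19+2, 17+0) = 33
Maximum revenue is $33.
Now minimize piece count subject to staying optimal: for each k, pieces[k] = 1 + min over i with p[i]+r[k−i]=r[k] of pieces[k−i].
pieces[6] = 2
pieces[7] = 2
pieces[8] = 3
pieces[9] = 3

3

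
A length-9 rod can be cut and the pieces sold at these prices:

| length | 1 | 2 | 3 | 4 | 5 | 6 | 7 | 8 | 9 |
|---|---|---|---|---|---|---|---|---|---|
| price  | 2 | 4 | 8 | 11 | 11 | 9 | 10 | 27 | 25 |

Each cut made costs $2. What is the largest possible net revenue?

Consider every possible first cut. v[k] is the best of p[i]+v[k−i] over all sellable i≤k, charging 2 whenever i<k.
v[1] = 2
v[2] = 4
v[3] = 8
v[4] = 11
v[5] = 11  (first piece 1, then v[4]=11)
v[6] = 14  (first piece 3, then v[3]=8)
v[7] = 17  (first piece 3, then v[4]=11)
v[8] = 27
v[9] = 27  (first piece 1, then v[8]=27)
One optimal plan: pieces 8 + 1 (1 cut) → $29 − $2 = $27.

27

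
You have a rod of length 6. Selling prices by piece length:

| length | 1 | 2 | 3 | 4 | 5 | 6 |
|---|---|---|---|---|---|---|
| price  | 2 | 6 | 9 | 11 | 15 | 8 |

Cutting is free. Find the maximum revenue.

18

Consider every possible first cut. r[k] is the best of p[i]+r[k−i] over all sellable i≤k.
r[1] = 2
r[2] = 6
r[3] = 9
r[4] = 12  (first piece 2, then r[2]=6)
r[5] = 15  (first piece 2, then r[3]=9)
r[6] = 18  (first piece 2, then r[4]=12)
One optimal cutting: 2 + 2 + 2 → €6 + €6 + €6 = €18.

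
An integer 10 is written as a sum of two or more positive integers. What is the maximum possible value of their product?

Let f[k] be the best product for length k (with at least one cut). For each first piece i, the rest contributes max(k−i, f[k−i]).
f[2] = 1·max(1,0) = 1·1 = 1
f[3] = max(1·2, 2·1) = 2
f[4] = max(1·3, 2·2, 3·1) = 4
f[5] = max(1·4, 2·3, 3·2, 4·1) = 6
f[6] = max(1·6, 2·4, 3·3, 4·2, 5·1) = 9
f[7] = max(1·9, 2·6, 3·4, 4·3, 5·2, 6·1) = 12
f[8] = max(1·12, 2·9, 3·6, …, 6·2, 7·1) = 18
f[9] = max(1·18, 2·12, 3·9, …, 7·2, 8·1) = 27
f[10] = max(1·27, 2·18, 3·12, …, 8·2, 9·1) = 36
One optimal split: 3 + 3 + 2 + 2; product 3·3·2·2 = 36.

36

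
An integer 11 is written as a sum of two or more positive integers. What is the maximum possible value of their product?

Fill prod[k] for k=2..11: at each k try every first piece i and multiply by the better of (k−i) uncut or prod[k−i].
prod[2] = 1*max(1,0) = 1*1 = 1
prod[3] = 1*max(2,1) = 1*2 = 2
prod[4] = 2*max(2,1) = 2*2 = 4
prod[5] = 2*max(3,2) = 2*3 = 6
prod[6] = 3*max(3,2) = 3*3 = 9
prod[7] = 2*max(5,6) = 2*6 = 12
prod[8] = 2*max(6,9) = 2*9 = 18
prod[9] = 3*max(6,9) = 3*9 = 27
prod[10] = 2*max(8,18) = 2*18 = 36
prod[11] = 2*max(9,27) = 2*27 = 54
One optimal split: 3 + 3 + 3 + 2; product 3*3*3*2 = 54.

54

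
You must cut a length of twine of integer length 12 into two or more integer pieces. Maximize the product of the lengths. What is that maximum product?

81

Let f[k] be the best product for length k (with at least one cut). For each first piece i, the rest contributes max(k−i, f[k−i]).
Small cases: f[2]=1, f[3]=2, f[4]=4, f[5]=6, f[6]=9, f[7]=12.
f[8] = 2*max(6,9) = 2*9 = 18
f[9] = 3*max(6,9) = 3*9 = 27
f[10] = 2*max(8,18) = 2*18 = 36
f[11] = 2*max(9,27) = 2*27 = 54
f[12] = 3*max(9,27) = 3*27 = 81
One optimal split: 3 + 3 + 3 + 3; product 3*3*3*3 = 81.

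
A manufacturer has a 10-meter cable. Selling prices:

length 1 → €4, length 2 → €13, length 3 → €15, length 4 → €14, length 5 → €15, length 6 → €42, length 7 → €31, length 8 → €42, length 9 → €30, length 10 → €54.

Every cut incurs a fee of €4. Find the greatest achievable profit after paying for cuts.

Let r[k] be the best obtainable value from length k. For each k, try every first piece i and keep the best of price[i] + r[k−i] minus the 4 cut fee when i<k.
r[1] = 4
r[2] = 13
r[3] = 15
r[4] = 22  (first piece 2, then r[2]=13)
r[5] = 24  (first piece 2, then r[3]=15)
r[6] = 42
r[7] = 42  (first piece 1, then r[6]=42)
r[8] = 51  (first piece 2, then r[6]=42)
r[9] = 53  (first piece 3, then r[6]=42)
r[10] = 60  (first piece 2, then r[8]=51)
One optimal plan: pieces 6 + 2 + 2 (2 cuts) → €68 − €8 = €60.

60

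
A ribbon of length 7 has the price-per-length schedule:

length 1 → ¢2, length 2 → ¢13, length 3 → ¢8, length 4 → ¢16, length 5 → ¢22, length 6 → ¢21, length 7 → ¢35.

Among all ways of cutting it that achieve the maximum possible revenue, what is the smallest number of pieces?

4

Let r[k] be the best obtainable value from length k. For each k, try every first piece i and keep the best of price[i] + r[k−i].
r[1] = 2
r[2] = 13
r[3] = 15  (first piece 1, then r[2]=13)
r[4] = 26  (first piece 2, then r[2]=13)
r[5] = 28  (first piece 1, then r[4]=26)
r[6] = 39  (first piece 2, then r[4]=26)
r[7] = 41  (first piece 1, then r[6]=39)
Maximum revenue is ¢41.
Now minimize piece count subject to staying optimal: for each k, pieces[k] = 1 + min over i with p[i]+r[k−i]=r[k] of pieces[k−i].
pieces[4] = 2
pieces[5] = 3
pieces[6] = 3
pieces[7] = 4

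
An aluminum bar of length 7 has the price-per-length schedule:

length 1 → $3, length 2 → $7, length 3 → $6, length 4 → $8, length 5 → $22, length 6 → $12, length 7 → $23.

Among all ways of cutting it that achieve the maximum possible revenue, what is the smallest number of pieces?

Consider every possible first cut. r[k] is the best of p[i]+r[k−i] over all sellable i≤k.
r[1] = 3
r[2] = max(3+3, 7+0) = 7
r[3] = max(3+7, 7+3, 6+0) = 10
r[4] = max(3+10, 7+7, 6+3, 8+0) = 14
r[5] = max(3+14, 7+10, 6+7, 8+3, 22+0) = 22
r[6] = max(3+22, 7+14, 6+10, 8+7, 22+3, 12+0) = 25
r[7] = max(3+25, 7+22, 6+14, …, 12+3, 23+0) = 29
Maximum revenue is $29.
Now minimize piece count subject to staying optimal: for each k, pieces[k] = 1 + min over i with p[i]+r[k−i]=r[k] of pieces[k−i].
pieces[4] = 2
pieces[5] = 1
pieces[6] = 2
pieces[7] = 2

2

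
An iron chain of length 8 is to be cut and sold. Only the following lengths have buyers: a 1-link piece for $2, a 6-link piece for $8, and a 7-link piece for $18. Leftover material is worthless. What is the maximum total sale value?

Consider every possible first cut. r[k] is the best of p[i]+r[k−i] over all sellable i≤k.
r[1] = 2
r[2] = 4  (first piece 1, then r[1]=2)
r[3] = 6  (first piece 1, then r[2]=4)
r[4] = 8  (first piece 1, then r[3]=6)
r[5] = 10  (first piece 1, then r[4]=8)
r[6] = 12  (first piece 1, then r[5]=10)
r[7] = 18
r[8] = 20  (first piece 1, then r[7]=18)
One optimal cutting: 7 + 1 → $20.

20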